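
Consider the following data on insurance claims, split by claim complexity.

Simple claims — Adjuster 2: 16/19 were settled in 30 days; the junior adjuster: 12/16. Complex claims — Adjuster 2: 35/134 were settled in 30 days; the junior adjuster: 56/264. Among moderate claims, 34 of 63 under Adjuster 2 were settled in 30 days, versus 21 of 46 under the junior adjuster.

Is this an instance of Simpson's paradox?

Simple: Adjuster 2 16/19 = 84.2%, the junior adjuster 12/16 = 75.0% → Adjuster 2
Complex: Adjuster 2 35/134 = 26.1%, the junior adjuster 56/264 = 21.2% → Adjuster 2
Moderate: Adjuster 2 34/63 = 54.0%, the junior adjuster 21/46 = 45.7% → Adjuster 2
Overall: Adjuster 2 85/216 = 39.4%, the junior adjuster 89/326 = 27.3% → Adjuster 2
Adjuster 2 wins overall and in every claim group — no reversal.

No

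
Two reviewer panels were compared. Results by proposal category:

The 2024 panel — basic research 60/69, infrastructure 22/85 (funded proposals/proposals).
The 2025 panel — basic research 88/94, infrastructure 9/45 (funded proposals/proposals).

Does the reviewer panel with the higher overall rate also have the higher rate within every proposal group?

No

Basic research: the 2024 panel 60/69 = 87.0%, the 2025 panel 88/94 = 93.6% → the 2025 panel
Infrastructure: the 2024 panel 22/85 = 25.9%, the 2025 panel 9/45 = 20.0% → the 2024 panel
Overall: the 2024 panel 82/154 = 53.2%, the 2025 panel 97/139 = 69.8% → the 2025 panel
Neither sweeps: the 2024 panel wins 1 of 2 groups, the 2025 panel wins 1. The 2025 panel wins overall but not every group — no Simpson reversal.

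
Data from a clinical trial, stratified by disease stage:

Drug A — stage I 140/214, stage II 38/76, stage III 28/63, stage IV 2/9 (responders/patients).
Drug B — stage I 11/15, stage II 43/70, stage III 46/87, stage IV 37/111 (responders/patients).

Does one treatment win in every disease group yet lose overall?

Stage I: Drug A 140/214 = 65.4%, Drug B 11/15 = 73.3% → Drug B
Stage II: Drug A 38/76 = 50.0%, Drug B 43/70 = 61.4% → Drug B
Stage III: Drug A 28/63 = 44.4%, Drug B 46/87 = 52.9% → Drug B
Stage IV: Drug A 2/9 = 22.2%, Drug B 37/111 = 33.3% → Drug B
Overall: Drug A 208/362 = 57.5%, Drug B 137/283 = 48.4% → Drug A
Drug B wins each disease group but Drug A wins overall — the comparison reverses. Drug B's patients skew toward stage IV, which has a lower base rate.

Yes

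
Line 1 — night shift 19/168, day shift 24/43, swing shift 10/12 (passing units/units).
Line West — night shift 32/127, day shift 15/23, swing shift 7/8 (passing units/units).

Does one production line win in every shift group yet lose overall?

Night shift: Line 1 19/168 = 11.3%, Line West 32/127 = 25.2% → Line West
Day shift: Line 1 24/43 = 55.8%, Line West 15/23 = 65.2% → Line West
Swing shift: Line 1 10/12 = 83.3%, Line West 7/8 = 87.5% → Line West
Overall: Line 1 53/223 = 23.8%, Line West 54/158 = 34.2% → Line West
Line West wins overall and in every shift group — no reversal.

No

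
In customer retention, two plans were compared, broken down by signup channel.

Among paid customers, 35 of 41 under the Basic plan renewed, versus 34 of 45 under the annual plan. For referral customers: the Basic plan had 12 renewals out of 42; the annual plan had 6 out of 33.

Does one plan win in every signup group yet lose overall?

Paid: the Basic plan 35/41 = 85.4%, the annual plan 34/45 = 75.6% → the Basic plan
Referral: the Basic plan 12/42 = 28.6%, the annual plan 6/33 = 18.2% → the Basic plan
Overall: the Basic plan 47/83 = 56.6%, the annual plan 40/78 = 51.3% → the Basic plan
The Basic plan wins overall and in every signup group — no reversal.

No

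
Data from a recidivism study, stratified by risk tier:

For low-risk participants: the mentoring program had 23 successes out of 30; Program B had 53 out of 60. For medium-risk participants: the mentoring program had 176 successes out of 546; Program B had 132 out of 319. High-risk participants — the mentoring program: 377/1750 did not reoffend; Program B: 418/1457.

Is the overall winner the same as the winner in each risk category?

Low-risk: the mentoring program 23/30 = 76.7%, Program B 53/60 = 88.3% → Program B
Medium-risk: the mentoring program 176/546 = 32.2%, Program B 132/319 = 41.4% → Program B
High-risk: the mentoring program 377/1750 = 21.5%, Program B 418/1457 = 28.7% → Program B
Overall: the mentoring program 576/2326 = 24.8%, Program B 603/1836 = 32.8% → Program B
Program B wins overall and in every risk group — no reversal.

Yes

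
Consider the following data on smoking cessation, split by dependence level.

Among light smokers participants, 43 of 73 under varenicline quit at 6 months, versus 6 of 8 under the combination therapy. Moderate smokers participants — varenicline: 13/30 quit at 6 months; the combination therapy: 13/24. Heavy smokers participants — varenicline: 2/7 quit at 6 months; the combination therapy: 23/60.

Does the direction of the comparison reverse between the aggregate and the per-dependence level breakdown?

Yes

Light smokers: varenicline 43/73 = 58.9%, the combination therapy 6/8 = 75.0% → the combination therapy
Moderate smokers: varenicline 13/30 = 43.3%, the combination therapy 13/24 = 54.2% → the combination therapy
Heavy smokers: varenicline 2/7 = 28.6%, the combination therapy 23/60 = 38.3% → the combination therapy
Overall: varenicline 58/110 = 52.7%, the combination therapy 42/92 = 45.7% → varenicline
The combination therapy wins each dependence group but varenicline wins overall — the comparison reverses. The combination therapy's participants skew toward heavy smokers, which has a lower base rate.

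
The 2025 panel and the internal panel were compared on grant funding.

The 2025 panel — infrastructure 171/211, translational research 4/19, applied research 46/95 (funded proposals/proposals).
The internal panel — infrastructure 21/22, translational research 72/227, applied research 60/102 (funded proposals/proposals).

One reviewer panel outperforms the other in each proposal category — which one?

the internal panel

Infrastructure: the 2025 panel 171/211 = 81.0%, the internal panel 21/22 = 95.5% → the internal panel
Translational research: the 2025 panel 4/19 = 21.1%, the internal panel 72/227 = 31.7% → the internal panel
Applied research: the 2025 panel 46/95 = 48.4%, the internal panel 60/102 = 58.8% → the internal panel
The internal panel has the higher rate in all 3 groups.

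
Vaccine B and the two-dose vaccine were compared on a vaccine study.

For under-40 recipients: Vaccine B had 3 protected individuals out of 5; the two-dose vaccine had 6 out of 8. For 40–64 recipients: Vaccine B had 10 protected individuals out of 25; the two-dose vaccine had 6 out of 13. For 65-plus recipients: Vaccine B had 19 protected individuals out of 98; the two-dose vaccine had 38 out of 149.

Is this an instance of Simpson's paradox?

No

Under-40: Vaccine B 3/5 = 60.0%, the two-dose vaccine 6/8 = 75.0% → the two-dose vaccine
40–64: Vaccine B 10/25 = 40.0%, the two-dose vaccine 6/13 = 46.2% → the two-dose vaccine
65-plus: Vaccine B 19/98 = 19.4%, the two-dose vaccine 38/149 = 25.5% → the two-dose vaccine
Overall: Vaccine B 32/128 = 25.0%, the two-dose vaccine 50/170 = 29.4% → the two-dose vaccine
The two-dose vaccine wins overall and in every age group — no reversal.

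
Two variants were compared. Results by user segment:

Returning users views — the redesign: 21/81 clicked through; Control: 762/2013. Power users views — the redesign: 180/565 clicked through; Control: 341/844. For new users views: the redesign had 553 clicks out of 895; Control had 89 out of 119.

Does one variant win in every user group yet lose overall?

Returning users: the redesign 21/81 = 25.9%, Control 762/2013 = 37.9% → Control
Power users: the redesign 180/565 = 31.9%, Control 341/844 = 40.4% → Control
New users: the redesign 553/895 = 61.8%, Control 89/119 = 74.8% → Control
Overall: the redesign 754/1541 = 48.9%, Control 1192/2976 = 40.1% → the redesign
Control wins each user group but the redesign wins overall — the comparison reverses. Control's views skew toward returning users, which has a lower base rate.

Yes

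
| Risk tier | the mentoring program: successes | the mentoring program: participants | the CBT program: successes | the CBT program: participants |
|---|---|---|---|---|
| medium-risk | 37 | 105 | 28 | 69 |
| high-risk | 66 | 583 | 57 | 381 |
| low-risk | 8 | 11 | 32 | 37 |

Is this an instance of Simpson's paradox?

Medium-risk: the mentoring program 37/105 = 35.2%, the CBT program 28/69 = 40.6% → the CBT program
High-risk: the mentoring program 66/583 = 11.3%, the CBT program 57/381 = 15.0% → the CBT program
Low-risk: the mentoring program 8/11 = 72.7%, the CBT program 32/37 = 86.5% → the CBT program
Overall: the mentoring program 111/699 = 15.9%, the CBT program 117/487 = 24.0% → the CBT program
The CBT program wins overall and in every risk group — no reversal.

No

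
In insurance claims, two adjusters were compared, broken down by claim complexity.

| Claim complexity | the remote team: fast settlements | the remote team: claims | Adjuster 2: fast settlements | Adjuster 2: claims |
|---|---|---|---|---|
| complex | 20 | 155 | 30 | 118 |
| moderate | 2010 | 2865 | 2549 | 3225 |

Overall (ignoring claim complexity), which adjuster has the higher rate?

Complex: the remote team 20/155 = 12.9%, Adjuster 2 30/118 = 25.4% → Adjuster 2
Moderate: the remote team 2010/2865 = 70.2%, Adjuster 2 2549/3225 = 79.0% → Adjuster 2
Overall: the remote team 2030/3020 = 67.2%, Adjuster 2 2579/3343 = 77.1% → Adjuster 2

Adjuster 2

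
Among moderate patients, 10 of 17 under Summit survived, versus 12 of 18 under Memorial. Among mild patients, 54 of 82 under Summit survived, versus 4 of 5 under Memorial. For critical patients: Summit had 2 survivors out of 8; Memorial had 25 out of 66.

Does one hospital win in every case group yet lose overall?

Yes

Moderate: Summit 10/17 = 58.8%, Memorial 12/18 = 66.7% → Memorial
Mild: Summit 54/82 = 65.9%, Memorial 4/5 = 80.0% → Memorial
Critical: Summit 2/8 = 25.0%, Memorial 25/66 = 37.9% → Memorial
Overall: Summit 66/107 = 61.7%, Memorial 41/89 = 46.1% → Summit
Memorial wins each case group but Summit wins overall — the comparison reverses. Memorial's patients skew toward critical, which has a lower base rate.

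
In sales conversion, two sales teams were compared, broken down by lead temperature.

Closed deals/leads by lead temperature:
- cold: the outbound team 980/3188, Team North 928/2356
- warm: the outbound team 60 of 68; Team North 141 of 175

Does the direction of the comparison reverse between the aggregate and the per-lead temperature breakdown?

No

Cold: the outbound team 980/3188 = 30.7%, Team North 928/2356 = 39.4% → Team North
Warm: the outbound team 60/68 = 88.2%, Team North 141/175 = 80.6% → the outbound team
Overall: the outbound team 1040/3256 = 31.9%, Team North 1069/2531 = 42.2% → Team North
Neither sweeps: the outbound team wins 1 of 2 groups, Team North wins 1. Team North wins overall but not every group — no Simpson reversal.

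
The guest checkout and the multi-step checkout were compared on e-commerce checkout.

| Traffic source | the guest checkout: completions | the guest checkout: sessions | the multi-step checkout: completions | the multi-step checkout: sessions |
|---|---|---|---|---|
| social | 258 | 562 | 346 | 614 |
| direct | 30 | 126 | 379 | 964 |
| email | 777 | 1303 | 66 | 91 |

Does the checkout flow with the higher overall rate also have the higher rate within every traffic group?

Social: the guest checkout 258/562 = 45.9%, the multi-step checkout 346/614 = 56.4% → the multi-step checkout
Direct: the guest checkout 30/126 = 23.8%, the multi-step checkout 379/964 = 39.3% → the multi-step checkout
Email: the guest checkout 777/1303 = 59.6%, the multi-step checkout 66/91 = 72.5% → the multi-step checkout
Overall: the guest checkout 1065/1991 = 53.5%, the multi-step checkout 791/1669 = 47.4% → the guest checkout
The multi-step checkout wins each traffic group but the guest checkout wins overall — the comparison reverses. The multi-step checkout's sessions skew toward direct, which has a lower base rate.

No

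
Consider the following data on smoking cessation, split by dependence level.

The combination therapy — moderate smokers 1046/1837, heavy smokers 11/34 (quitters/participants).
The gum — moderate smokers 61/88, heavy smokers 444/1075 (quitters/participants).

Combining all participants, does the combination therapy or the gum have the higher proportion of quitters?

Moderate smokers: the combination therapy 1046/1837 = 56.9%, the gum 61/88 = 69.3% → the gum
Heavy smokers: the combination therapy 11/34 = 32.4%, the gum 444/1075 = 41.3% → the gum
Overall: the combination therapy 1057/1871 = 56.5%, the gum 505/1163 = 43.4% → the combination therapy
(The gum wins every dependence group but the combination therapy wins overall — the gum's participants skew toward the low-rate heavy smokers group.)

the combination therapy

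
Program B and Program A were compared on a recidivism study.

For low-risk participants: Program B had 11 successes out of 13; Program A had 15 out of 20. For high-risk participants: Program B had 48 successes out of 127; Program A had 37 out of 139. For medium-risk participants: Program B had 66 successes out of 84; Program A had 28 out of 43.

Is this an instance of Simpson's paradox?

No

Low-risk: Program B 11/13 = 84.6%, Program A 15/20 = 75.0% → Program B
High-risk: Program B 48/127 = 37.8%, Program A 37/139 = 26.6% → Program B
Medium-risk: Program B 66/84 = 78.6%, Program A 28/43 = 65.1% → Program B
Overall: Program B 125/224 = 55.8%, Program A 80/202 = 39.6% → Program B
Program B wins overall and in every risk group — no reversal.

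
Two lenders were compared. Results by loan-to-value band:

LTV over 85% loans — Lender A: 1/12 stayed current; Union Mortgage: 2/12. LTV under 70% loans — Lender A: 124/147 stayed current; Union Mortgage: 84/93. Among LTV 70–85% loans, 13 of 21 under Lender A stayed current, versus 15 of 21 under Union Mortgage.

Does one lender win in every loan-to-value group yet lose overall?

LTV over 85%: Lender A 1/12 = 8.3%, Union Mortgage 2/12 = 16.7% → Union Mortgage
LTV under 70%: Lender A 124/147 = 84.4%, Union Mortgage 84/93 = 90.3% → Union Mortgage
LTV 70–85%: Lender A 13/21 = 61.9%, Union Mortgage 15/21 = 71.4% → Union Mortgage
Overall: Lender A 138/180 = 76.7%, Union Mortgage 101/126 = 80.2% → Union Mortgage
Union Mortgage wins overall and in every loan-to-value group — no reversal.

No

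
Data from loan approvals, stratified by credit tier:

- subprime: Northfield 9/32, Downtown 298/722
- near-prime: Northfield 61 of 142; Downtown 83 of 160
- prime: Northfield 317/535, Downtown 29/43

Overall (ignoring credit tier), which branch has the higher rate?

Northfield

Subprime: Northfield 9/32 = 28.1%, Downtown 298/722 = 41.3% → Downtown
Near-prime: Northfield 61/142 = 43.0%, Downtown 83/160 = 51.9% → Downtown
Prime: Northfield 317/535 = 59.3%, Downtown 29/43 = 67.4% → Downtown
Overall: Northfield 387/709 = 54.6%, Downtown 410/925 = 44.3% → Northfield
(Downtown wins every credit group but Northfield wins overall — Downtown's applications skew toward the low-rate subprime group.)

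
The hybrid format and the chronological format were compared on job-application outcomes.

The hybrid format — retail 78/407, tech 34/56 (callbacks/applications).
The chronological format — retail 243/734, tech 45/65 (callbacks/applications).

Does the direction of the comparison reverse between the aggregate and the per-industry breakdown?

Retail: the hybrid format 78/407 = 19.2%, the chronological format 243/734 = 33.1% → the chronological format
Tech: the hybrid format 34/56 = 60.7%, the chronological format 45/65 = 69.2% → the chronological format
Overall: the hybrid format 112/463 = 24.2%, the chronological format 288/799 = 36.0% → the chronological format
The chronological format wins overall and in every industry group — no reversal.

No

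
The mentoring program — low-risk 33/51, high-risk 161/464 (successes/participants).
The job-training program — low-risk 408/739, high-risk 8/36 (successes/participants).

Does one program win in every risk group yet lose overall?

Low-risk: the mentoring program 33/51 = 64.7%, the job-training program 408/739 = 55.2% → the mentoring program
High-risk: the mentoring program 161/464 = 34.7%, the job-training program 8/36 = 22.2% → the mentoring program
Overall: the mentoring program 194/515 = 37.7%, the job-training program 416/775 = 53.7% → the job-training program
The mentoring program wins each risk group but the job-training program wins overall — the comparison reverses. The mentoring program's participants skew toward high-risk, which has a lower base rate.

Yes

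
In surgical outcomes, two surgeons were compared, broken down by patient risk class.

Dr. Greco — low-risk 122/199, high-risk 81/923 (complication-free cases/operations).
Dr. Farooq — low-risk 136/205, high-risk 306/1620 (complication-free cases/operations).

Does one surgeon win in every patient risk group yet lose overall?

Low-risk: Dr. Greco 122/199 = 61.3%, Dr. Farooq 136/205 = 66.3% → Dr. Farooq
High-risk: Dr. Greco 81/923 = 8.8%, Dr. Farooq 306/1620 = 18.9% → Dr. Farooq
Overall: Dr. Greco 203/1122 = 18.1%, Dr. Farooq 442/1825 = 24.2% → Dr. Farooq
Dr. Farooq wins overall and in every patient risk group — no reversal.

No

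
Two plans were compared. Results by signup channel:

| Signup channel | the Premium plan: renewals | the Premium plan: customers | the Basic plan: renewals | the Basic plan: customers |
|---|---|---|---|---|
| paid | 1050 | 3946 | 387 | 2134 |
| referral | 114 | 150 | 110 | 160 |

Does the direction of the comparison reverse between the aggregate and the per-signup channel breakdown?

Paid: the Premium plan 1050/3946 = 26.6%, the Basic plan 387/2134 = 18.1% → the Premium plan
Referral: the Premium plan 114/150 = 76.0%, the Basic plan 110/160 = 68.8% → the Premium plan
Overall: the Premium plan 1164/4096 = 28.4%, the Basic plan 497/2294 = 21.7% → the Premium plan
The Premium plan wins overall and in every signup group — no reversal.

No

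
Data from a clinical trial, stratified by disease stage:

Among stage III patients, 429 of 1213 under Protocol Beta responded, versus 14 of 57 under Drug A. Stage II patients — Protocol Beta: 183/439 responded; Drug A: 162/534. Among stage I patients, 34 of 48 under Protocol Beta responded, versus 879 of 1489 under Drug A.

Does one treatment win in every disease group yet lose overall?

Stage III: Protocol Beta 429/1213 = 35.4%, Drug A 14/57 = 24.6% → Protocol Beta
Stage II: Protocol Beta 183/439 = 41.7%, Drug A 162/534 = 30.3% → Protocol Beta
Stage I: Protocol Beta 34/48 = 70.8%, Drug A 879/1489 = 59.0% → Protocol Beta
Overall: Protocol Beta 646/1700 = 38.0%, Drug A 1055/2080 = 50.7% → Drug A
Protocol Beta wins each disease group but Drug A wins overall — the comparison reverses. Protocol Beta's patients skew toward stage III, which has a lower base rate.

Yes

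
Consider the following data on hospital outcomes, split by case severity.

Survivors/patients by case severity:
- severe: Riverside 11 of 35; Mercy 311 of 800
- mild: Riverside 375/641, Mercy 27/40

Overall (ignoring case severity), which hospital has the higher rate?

Riverside

Severe: Riverside 11/35 = 31.4%, Mercy 311/800 = 38.9% → Mercy
Mild: Riverside 375/641 = 58.5%, Mercy 27/40 = 67.5% → Mercy
Overall: Riverside 386/676 = 57.1%, Mercy 338/840 = 40.2% → Riverside
(Mercy wins every case group but Riverside wins overall — Mercy's patients skew toward the low-rate severe group.)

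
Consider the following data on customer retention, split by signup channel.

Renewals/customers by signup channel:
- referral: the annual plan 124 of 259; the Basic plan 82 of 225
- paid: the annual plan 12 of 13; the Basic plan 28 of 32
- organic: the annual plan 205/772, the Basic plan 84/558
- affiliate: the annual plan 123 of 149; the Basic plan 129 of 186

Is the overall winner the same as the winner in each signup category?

Yes

Referral: the annual plan 124/259 = 47.9%, the Basic plan 82/225 = 36.4% → the annual plan
Paid: the annual plan 12/13 = 92.3%, the Basic plan 28/32 = 87.5% → the annual plan
Organic: the annual plan 205/772 = 26.6%, the Basic plan 84/558 = 15.1% → the annual plan
Affiliate: the annual plan 123/149 = 82.6%, the Basic plan 129/186 = 69.4% → the annual plan
Overall: the annual plan 464/1193 = 38.9%, the Basic plan 323/1001 = 32.3% → the annual plan
The annual plan wins overall and in every signup group — no reversal.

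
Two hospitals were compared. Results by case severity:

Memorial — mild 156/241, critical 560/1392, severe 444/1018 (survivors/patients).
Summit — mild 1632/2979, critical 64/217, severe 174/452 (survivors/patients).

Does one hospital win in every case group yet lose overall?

Mild: Memorial 156/241 = 64.7%, Summit 1632/2979 = 54.8% → Memorial
Critical: Memorial 560/1392 = 40.2%, Summit 64/217 = 29.5% → Memorial
Severe: Memorial 444/1018 = 43.6%, Summit 174/452 = 38.5% → Memorial
Overall: Memorial 1160/2651 = 43.8%, Summit 1870/3648 = 51.3% → Summit
Memorial wins each case group but Summit wins overall — the comparison reverses. Memorial's patients skew toward critical, which has a lower base rate.

Yes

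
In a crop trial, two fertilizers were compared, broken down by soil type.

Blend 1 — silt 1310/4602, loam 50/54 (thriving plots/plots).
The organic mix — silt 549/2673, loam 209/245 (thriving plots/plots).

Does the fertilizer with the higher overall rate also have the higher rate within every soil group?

Yes

Silt: Blend 1 1310/4602 = 28.5%, the organic mix 549/2673 = 20.5% → Blend 1
Loam: Blend 1 50/54 = 92.6%, the organic mix 209/245 = 85.3% → Blend 1
Overall: Blend 1 1360/4656 = 29.2%, the organic mix 758/2918 = 26.0% → Blend 1
Blend 1 wins overall and in every soil group — no reversal.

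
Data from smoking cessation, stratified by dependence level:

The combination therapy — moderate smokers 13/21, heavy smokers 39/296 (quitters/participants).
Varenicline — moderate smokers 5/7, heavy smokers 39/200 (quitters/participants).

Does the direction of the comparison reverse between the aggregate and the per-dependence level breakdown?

Moderate smokers: the combination therapy 13/21 = 61.9%, varenicline 5/7 = 71.4% → varenicline
Heavy smokers: the combination therapy 39/296 = 13.2%, varenicline 39/200 = 19.5% → varenicline
Overall: the combination therapy 52/317 = 16.4%, varenicline 44/207 = 21.3% → varenicline
Varenicline wins overall and in every dependence group — no reversal.

No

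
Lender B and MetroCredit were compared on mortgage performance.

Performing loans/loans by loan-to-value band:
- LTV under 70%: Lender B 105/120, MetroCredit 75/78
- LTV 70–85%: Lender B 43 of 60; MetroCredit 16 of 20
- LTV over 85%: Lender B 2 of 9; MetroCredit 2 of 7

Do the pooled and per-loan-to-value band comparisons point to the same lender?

Yes

LTV under 70%: Lender B 105/120 = 87.5%, MetroCredit 75/78 = 96.2% → MetroCredit
LTV 70–85%: Lender B 43/60 = 71.7%, MetroCredit 16/20 = 80.0% → MetroCredit
LTV over 85%: Lender B 2/9 = 22.2%, MetroCredit 2/7 = 28.6% → MetroCredit
Overall: Lender B 150/189 = 79.4%, MetroCredit 93/105 = 88.6% → MetroCredit
MetroCredit wins overall and in every loan-to-value group — no reversal.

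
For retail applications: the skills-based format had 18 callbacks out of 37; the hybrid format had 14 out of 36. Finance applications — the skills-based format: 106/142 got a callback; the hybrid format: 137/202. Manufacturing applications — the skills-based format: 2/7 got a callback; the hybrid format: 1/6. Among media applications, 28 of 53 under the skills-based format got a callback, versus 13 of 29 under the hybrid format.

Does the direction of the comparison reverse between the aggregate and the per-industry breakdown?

Retail: the skills-based format 18/37 = 48.6%, the hybrid format 14/36 = 38.9% → the skills-based format
Finance: the skills-based format 106/142 = 74.6%, the hybrid format 137/202 = 67.8% → the skills-based format
Manufacturing: the skills-based format 2/7 = 28.6%, the hybrid format 1/6 = 16.7% → the skills-based format
Media: the skills-based format 28/53 = 52.8%, the hybrid format 13/29 = 44.8% → the skills-based format
Overall: the skills-based format 154/239 = 64.4%, the hybrid format 165/273 = 60.4% → the skills-based format
The skills-based format wins overall and in every industry group — no reversal.

No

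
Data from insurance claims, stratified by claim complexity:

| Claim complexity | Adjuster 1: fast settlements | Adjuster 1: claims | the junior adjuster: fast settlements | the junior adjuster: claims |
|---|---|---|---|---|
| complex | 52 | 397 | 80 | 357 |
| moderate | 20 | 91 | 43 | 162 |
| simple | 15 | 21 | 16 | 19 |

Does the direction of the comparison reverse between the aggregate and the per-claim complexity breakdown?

Complex: Adjuster 1 52/397 = 13.1%, the junior adjuster 80/357 = 22.4% → the junior adjuster
Moderate: Adjuster 1 20/91 = 22.0%, the junior adjuster 43/162 = 26.5% → the junior adjuster
Simple: Adjuster 1 15/21 = 71.4%, the junior adjuster 16/19 = 84.2% → the junior adjuster
Overall: Adjuster 1 87/509 = 17.1%, the junior adjuster 139/538 = 25.8% → the junior adjuster
The junior adjuster wins overall and in every claim group — no reversal.

No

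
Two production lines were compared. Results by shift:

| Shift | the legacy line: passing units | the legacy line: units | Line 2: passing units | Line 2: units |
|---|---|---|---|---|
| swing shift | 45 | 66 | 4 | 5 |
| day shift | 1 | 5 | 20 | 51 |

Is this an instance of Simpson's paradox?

Yes

Swing shift: the legacy line 45/66 = 68.2%, Line 2 4/5 = 80.0% → Line 2
Day shift: the legacy line 1/5 = 20.0%, Line 2 20/51 = 39.2% → Line 2
Overall: the legacy line 46/71 = 64.8%, Line 2 24/56 = 42.9% → the legacy line
Line 2 wins each shift group but the legacy line wins overall — the comparison reverses. Line 2's units skew toward day shift, which has a lower base rate.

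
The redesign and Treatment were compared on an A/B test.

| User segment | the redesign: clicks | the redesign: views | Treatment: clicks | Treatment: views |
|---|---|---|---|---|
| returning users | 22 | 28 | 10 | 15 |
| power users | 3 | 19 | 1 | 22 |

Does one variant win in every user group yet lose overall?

No

Returning users: the redesign 22/28 = 78.6%, Treatment 10/15 = 66.7% → the redesign
Power users: the redesign 3/19 = 15.8%, Treatment 1/22 = 4.5% → the redesign
Overall: the redesign 25/47 = 53.2%, Treatment 11/37 = 29.7% → the redesign
The redesign wins overall and in every user group — no reversal.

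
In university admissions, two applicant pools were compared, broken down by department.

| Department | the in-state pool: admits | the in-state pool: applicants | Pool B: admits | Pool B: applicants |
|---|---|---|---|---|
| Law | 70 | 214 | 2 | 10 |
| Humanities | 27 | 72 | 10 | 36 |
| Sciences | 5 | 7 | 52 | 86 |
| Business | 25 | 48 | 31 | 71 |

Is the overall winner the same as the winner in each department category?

Law: the in-state pool 70/214 = 32.7%, Pool B 2/10 = 20.0% → the in-state pool
Humanities: the in-state pool 27/72 = 37.5%, Pool B 10/36 = 27.8% → the in-state pool
Sciences: the in-state pool 5/7 = 71.4%, Pool B 52/86 = 60.5% → the in-state pool
Business: the in-state pool 25/48 = 52.1%, Pool B 31/71 = 43.7% → the in-state pool
Overall: the in-state pool 127/341 = 37.2%, Pool B 95/203 = 46.8% → Pool B
The in-state pool wins each department group but Pool B wins overall — the comparison reverses. The in-state pool's applicants skew toward Law, which has a lower base rate.

No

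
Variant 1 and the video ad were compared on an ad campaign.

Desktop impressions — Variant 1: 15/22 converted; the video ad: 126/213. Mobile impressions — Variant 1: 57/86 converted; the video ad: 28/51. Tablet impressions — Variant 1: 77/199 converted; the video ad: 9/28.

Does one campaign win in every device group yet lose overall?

Yes

Desktop: Variant 1 15/22 = 68.2%, the video ad 126/213 = 59.2% → Variant 1
Mobile: Variant 1 57/86 = 66.3%, the video ad 28/51 = 54.9% → Variant 1
Tablet: Variant 1 77/199 = 38.7%, the video ad 9/28 = 32.1% → Variant 1
Overall: Variant 1 149/307 = 48.5%, the video ad 163/292 = 55.8% → the video ad
Variant 1 wins each device group but the video ad wins overall — the comparison reverses. Variant 1's impressions skew toward tablet, which has a lower base rate.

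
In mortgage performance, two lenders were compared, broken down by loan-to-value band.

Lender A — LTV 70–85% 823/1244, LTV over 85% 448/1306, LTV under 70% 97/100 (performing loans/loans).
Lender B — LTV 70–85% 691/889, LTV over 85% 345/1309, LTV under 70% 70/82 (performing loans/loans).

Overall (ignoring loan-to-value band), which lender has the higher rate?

LTV 70–85%: Lender A 823/1244 = 66.2%, Lender B 691/889 = 77.7% → Lender B
LTV over 85%: Lender A 448/1306 = 34.3%, Lender B 345/1309 = 26.4% → Lender A
LTV under 70%: Lender A 97/100 = 97.0%, Lender B 70/82 = 85.4% → Lender A
Overall: Lender A 1368/2650 = 51.6%, Lender B 1106/2280 = 48.5% → Lender A
(Neither sweeps every loan-to-value group, but Lender A has the higher pooled rate.)

Lender A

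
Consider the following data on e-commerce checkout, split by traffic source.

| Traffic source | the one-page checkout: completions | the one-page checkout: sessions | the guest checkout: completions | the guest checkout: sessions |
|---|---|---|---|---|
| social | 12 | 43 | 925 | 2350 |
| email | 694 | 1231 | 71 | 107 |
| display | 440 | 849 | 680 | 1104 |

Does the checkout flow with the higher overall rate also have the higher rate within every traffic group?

Social: the one-page checkout 12/43 = 27.9%, the guest checkout 925/2350 = 39.4% → the guest checkout
Email: the one-page checkout 694/1231 = 56.4%, the guest checkout 71/107 = 66.4% → the guest checkout
Display: the one-page checkout 440/849 = 51.8%, the guest checkout 680/1104 = 61.6% → the guest checkout
Overall: the one-page checkout 1146/2123 = 54.0%, the guest checkout 1676/3561 = 47.1% → the one-page checkout
The guest checkout wins each traffic group but the one-page checkout wins overall — the comparison reverses. The guest checkout's sessions skew toward social, which has a lower base rate.

No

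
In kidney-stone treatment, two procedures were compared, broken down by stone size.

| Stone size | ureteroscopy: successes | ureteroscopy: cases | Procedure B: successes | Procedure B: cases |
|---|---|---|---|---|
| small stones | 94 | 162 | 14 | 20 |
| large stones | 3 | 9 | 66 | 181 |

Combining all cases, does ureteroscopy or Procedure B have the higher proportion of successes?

ureteroscopy

Small stones: ureteroscopy 94/162 = 58.0%, Procedure B 14/20 = 70.0% → Procedure B
Large stones: ureteroscopy 3/9 = 33.3%, Procedure B 66/181 = 36.5% → Procedure B
Overall: ureteroscopy 97/171 = 56.7%, Procedure B 80/201 = 39.8% → ureteroscopy
(Procedure B wins every stone group but ureteroscopy wins overall — Procedure B's cases skew toward the low-rate large stones group.)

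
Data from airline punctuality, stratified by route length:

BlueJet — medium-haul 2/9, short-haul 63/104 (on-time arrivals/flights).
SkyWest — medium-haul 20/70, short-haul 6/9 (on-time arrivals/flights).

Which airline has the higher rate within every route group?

Medium-haul: BlueJet 2/9 = 22.2%, SkyWest 20/70 = 28.6% → SkyWest
Short-haul: BlueJet 63/104 = 60.6%, SkyWest 6/9 = 66.7% → SkyWest
SkyWest has the higher rate in both groups.

SkyWest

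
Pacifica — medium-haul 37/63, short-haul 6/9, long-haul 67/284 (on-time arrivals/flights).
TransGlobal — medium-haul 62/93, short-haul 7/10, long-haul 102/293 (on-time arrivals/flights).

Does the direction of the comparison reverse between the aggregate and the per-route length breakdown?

No

Medium-haul: Pacifica 37/63 = 58.7%, TransGlobal 62/93 = 66.7% → TransGlobal
Short-haul: Pacifica 6/9 = 66.7%, TransGlobal 7/10 = 70.0% → TransGlobal
Long-haul: Pacifica 67/284 = 23.6%, TransGlobal 102/293 = 34.8% → TransGlobal
Overall: Pacifica 110/356 = 30.9%, TransGlobal 171/396 = 43.2% → TransGlobal
TransGlobal wins overall and in every route group — no reversal.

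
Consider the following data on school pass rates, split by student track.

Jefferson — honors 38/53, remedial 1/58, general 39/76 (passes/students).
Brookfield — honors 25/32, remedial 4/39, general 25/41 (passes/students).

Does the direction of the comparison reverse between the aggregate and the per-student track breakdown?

Honors: Jefferson 38/53 = 71.7%, Brookfield 25/32 = 78.1% → Brookfield
Remedial: Jefferson 1/58 = 1.7%, Brookfield 4/39 = 10.3% → Brookfield
General: Jefferson 39/76 = 51.3%, Brookfield 25/41 = 61.0% → Brookfield
Overall: Jefferson 78/187 = 41.7%, Brookfield 54/112 = 48.2% → Brookfield
Brookfield wins overall and in every student group — no reversal.

No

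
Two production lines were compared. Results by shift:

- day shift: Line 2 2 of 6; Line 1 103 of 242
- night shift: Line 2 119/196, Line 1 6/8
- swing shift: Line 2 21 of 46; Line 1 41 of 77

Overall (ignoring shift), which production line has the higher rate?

Line 2

Day shift: Line 2 2/6 = 33.3%, Line 1 103/242 = 42.6% → Line 1
Night shift: Line 2 119/196 = 60.7%, Line 1 6/8 = 75.0% → Line 1
Swing shift: Line 2 21/46 = 45.7%, Line 1 41/77 = 53.2% → Line 1
Overall: Line 2 142/248 = 57.3%, Line 1 150/327 = 45.9% → Line 2
(Line 1 wins every shift group but Line 2 wins overall — Line 1's units skew toward the low-rate day shift group.)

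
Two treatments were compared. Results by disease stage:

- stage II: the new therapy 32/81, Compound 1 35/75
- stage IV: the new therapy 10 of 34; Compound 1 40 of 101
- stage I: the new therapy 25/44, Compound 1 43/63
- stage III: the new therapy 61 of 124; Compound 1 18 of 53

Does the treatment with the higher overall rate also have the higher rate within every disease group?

No

Stage II: the new therapy 32/81 = 39.5%, Compound 1 35/75 = 46.7% → Compound 1
Stage IV: the new therapy 10/34 = 29.4%, Compound 1 40/101 = 39.6% → Compound 1
Stage I: the new therapy 25/44 = 56.8%, Compound 1 43/63 = 68.3% → Compound 1
Stage III: the new therapy 61/124 = 49.2%, Compound 1 18/53 = 34.0% → the new therapy
Overall: the new therapy 128/283 = 45.2%, Compound 1 136/292 = 46.6% → Compound 1
Neither sweeps: the new therapy wins 1 of 4 groups, Compound 1 wins 3. Compound 1 wins overall but not every group — no Simpson reversal.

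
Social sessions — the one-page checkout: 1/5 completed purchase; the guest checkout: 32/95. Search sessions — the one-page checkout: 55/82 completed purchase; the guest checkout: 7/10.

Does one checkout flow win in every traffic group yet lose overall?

Social: the one-page checkout 1/5 = 20.0%, the guest checkout 32/95 = 33.7% → the guest checkout
Search: the one-page checkout 55/82 = 67.1%, the guest checkout 7/10 = 70.0% → the guest checkout
Overall: the one-page checkout 56/87 = 64.4%, the guest checkout 39/105 = 37.1% → the one-page checkout
The guest checkout wins each traffic group but the one-page checkout wins overall — the comparison reverses. The guest checkout's sessions skew toward social, which has a lower base rate.

Yes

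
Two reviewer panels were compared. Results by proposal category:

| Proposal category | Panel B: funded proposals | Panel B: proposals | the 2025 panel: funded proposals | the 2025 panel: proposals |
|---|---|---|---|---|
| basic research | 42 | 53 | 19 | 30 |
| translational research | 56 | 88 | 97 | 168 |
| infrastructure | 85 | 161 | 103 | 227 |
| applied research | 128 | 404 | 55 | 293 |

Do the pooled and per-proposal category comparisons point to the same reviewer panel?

Yes

Basic research: Panel B 42/53 = 79.2%, the 2025 panel 19/30 = 63.3% → Panel B
Translational research: Panel B 56/88 = 63.6%, the 2025 panel 97/168 = 57.7% → Panel B
Infrastructure: Panel B 85/161 = 52.8%, the 2025 panel 103/227 = 45.4% → Panel B
Applied research: Panel B 128/404 = 31.7%, the 2025 panel 55/293 = 18.8% → Panel B
Overall: Panel B 311/706 = 44.1%, the 2025 panel 274/718 = 38.2% → Panel B
Panel B wins overall and in every proposal group — no reversal.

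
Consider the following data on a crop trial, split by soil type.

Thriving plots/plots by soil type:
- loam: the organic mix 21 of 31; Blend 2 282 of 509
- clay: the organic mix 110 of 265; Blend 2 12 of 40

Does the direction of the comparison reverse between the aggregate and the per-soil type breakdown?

Yes

Loam: the organic mix 21/31 = 67.7%, Blend 2 282/509 = 55.4% → the organic mix
Clay: the organic mix 110/265 = 41.5%, Blend 2 12/40 = 30.0% → the organic mix
Overall: the organic mix 131/296 = 44.3%, Blend 2 294/549 = 53.6% → Blend 2
The organic mix wins each soil group but Blend 2 wins overall — the comparison reverses. The organic mix's plots skew toward clay, which has a lower base rate.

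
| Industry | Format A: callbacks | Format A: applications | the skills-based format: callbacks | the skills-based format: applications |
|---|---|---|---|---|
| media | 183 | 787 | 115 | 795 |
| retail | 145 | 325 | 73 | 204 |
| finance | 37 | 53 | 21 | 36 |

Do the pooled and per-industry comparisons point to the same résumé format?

Media: Format A 183/787 = 23.3%, the skills-based format 115/795 = 14.5% → Format A
Retail: Format A 145/325 = 44.6%, the skills-based format 73/204 = 35.8% → Format A
Finance: Format A 37/53 = 69.8%, the skills-based format 21/36 = 58.3% → Format A
Overall: Format A 365/1165 = 31.3%, the skills-based format 209/1035 = 20.2% → Format A
Format A wins overall and in every industry group — no reversal.

Yes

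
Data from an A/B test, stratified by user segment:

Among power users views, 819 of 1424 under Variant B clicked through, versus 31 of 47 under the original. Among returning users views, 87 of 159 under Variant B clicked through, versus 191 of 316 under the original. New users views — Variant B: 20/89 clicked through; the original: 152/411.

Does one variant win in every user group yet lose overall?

Power users: Variant B 819/1424 = 57.5%, the original 31/47 = 66.0% → the original
Returning users: Variant B 87/159 = 54.7%, the original 191/316 = 60.4% → the original
New users: Variant B 20/89 = 22.5%, the original 152/411 = 37.0% → the original
Overall: Variant B 926/1672 = 55.4%, the original 374/774 = 48.3% → Variant B
The original wins each user group but Variant B wins overall — the comparison reverses. The original's views skew toward new users, which has a lower base rate.

Yes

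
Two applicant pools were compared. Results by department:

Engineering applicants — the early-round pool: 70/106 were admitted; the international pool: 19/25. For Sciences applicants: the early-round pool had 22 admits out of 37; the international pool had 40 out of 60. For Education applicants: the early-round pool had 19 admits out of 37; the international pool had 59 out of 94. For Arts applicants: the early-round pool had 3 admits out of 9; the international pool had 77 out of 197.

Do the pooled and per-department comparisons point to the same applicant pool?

Engineering: the early-round pool 70/106 = 66.0%, the international pool 19/25 = 76.0% → the international pool
Sciences: the early-round pool 22/37 = 59.5%, the international pool 40/60 = 66.7% → the international pool
Education: the early-round pool 19/37 = 51.4%, the international pool 59/94 = 62.8% → the international pool
Arts: the early-round pool 3/9 = 33.3%, the international pool 77/197 = 39.1% → the international pool
Overall: the early-round pool 114/189 = 60.3%, the international pool 195/376 = 51.9% → the early-round pool
The international pool wins each department group but the early-round pool wins overall — the comparison reverses. The international pool's applicants skew toward Arts, which has a lower base rate.

No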